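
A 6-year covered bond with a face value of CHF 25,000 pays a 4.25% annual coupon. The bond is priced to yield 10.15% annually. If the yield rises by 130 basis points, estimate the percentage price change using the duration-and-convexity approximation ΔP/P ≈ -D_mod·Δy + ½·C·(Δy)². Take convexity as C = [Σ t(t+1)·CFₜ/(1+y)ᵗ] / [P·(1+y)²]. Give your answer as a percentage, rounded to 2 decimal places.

-6.02%

With y = 0.1015:
  t   CF        PV=CF/(1+0.1015)^t    t·PV        t(t+1)·PV
  1     1,062.50       964.5937       964.5937       1,929.1875
  2     1,062.50       875.7092     1,751.4185       5,254.2555
  3     1,062.50       795.0152     2,385.0456       9,540.1824
  4     1,062.50       721.7569     2,887.0275      14,435.1376
  5     1,062.50       655.2491     3,276.2455      19,657.4729
  6    26,062.50    14,591.8066    87,550.8393     612,855.8751
  Σ                 18,604.1307    98,815.1702     663,672.1110
P = 18,604.1307; D_Mac = 5.31146 yrs; D_mod = 4.82203 yrs; C = 29.40189.
Duration effect: -4.82203 × (+0.013) = -0.062686
Convexity effect: 0.5 × 29.40189 × (0.013)² = +0.0024845
ΔP/P ≈ -0.062686 + 0.0024845 = -0.060202 = -6.0202%.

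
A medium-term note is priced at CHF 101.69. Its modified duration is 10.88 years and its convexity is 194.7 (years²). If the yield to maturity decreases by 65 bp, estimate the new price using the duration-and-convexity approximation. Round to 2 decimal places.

Duration effect: -D_mod·Δy = -10.88 × (-0.0065) = +0.070720
Convexity effect: ½·C·(Δy)² = 0.5 × 194.7 × (-0.0065)² = +0.0041130375
ΔP/P ≈ +0.070720 + 0.0041130375 = +0.0748330375
New price ≈ 101.69 × (1 + 0.0748330375) = 109.299771583375.

CHF 109.30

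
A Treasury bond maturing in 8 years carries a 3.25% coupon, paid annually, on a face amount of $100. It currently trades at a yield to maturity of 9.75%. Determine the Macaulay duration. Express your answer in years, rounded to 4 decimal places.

6.9276 years

Periodic yield y = 0.0975. Discount each cash flow and weight by its year:
  t   CF        PV=CF/(1+0.0975)^t    t·PV
  1         3.25         2.9613         2.9613
  2         3.25         2.6982         5.3964
  3         3.25         2.4585         7.3755
  4         3.25         2.2401         8.9604
  5         3.25         2.0411        10.2054
  6         3.25         1.8598        11.1585
  7         3.25         1.6945        11.8618
  8       103.25        49.0517       392.4134
  Σ                     65.0051       450.3326
Price P = Σ PV = 65.0051.
Macaulay duration = Σ(t·PV) / P = 450.3326 / 65.0051 = 6.92765 years.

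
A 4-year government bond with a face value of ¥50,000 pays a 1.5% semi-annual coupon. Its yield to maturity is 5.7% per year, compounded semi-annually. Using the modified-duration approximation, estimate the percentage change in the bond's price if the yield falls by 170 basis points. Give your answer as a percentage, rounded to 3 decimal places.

Periodic yield y = 0.0285. Modified duration first:
  t   CF        PV=CF/(1+0.0285)^t    t·PV
  1       375.00       364.6087       364.6087
  2       375.00       354.5053       709.0105
  3       375.00       344.6818     1,034.0455
  4       375.00       335.1306     1,340.5224
  5       375.00       325.8440     1,629.2202
  6       375.00       316.8148     1,900.8889
  7       375.00       308.0358     2,156.2506
  8    50,375.00    40,232.8401   321,862.7206
  Σ                 42,582.4611   330,997.2674
P = 42,582.4611; D_Mac = 7.77309 half-year periods = 3.88654 yrs; D_mod = 3.88654/(1+0.0285) = 3.77885 yrs.
ΔP/P ≈ -D_mod · Δy = -3.77885 × (-0.017) = +0.064240 = +6.4240%.

+6.424%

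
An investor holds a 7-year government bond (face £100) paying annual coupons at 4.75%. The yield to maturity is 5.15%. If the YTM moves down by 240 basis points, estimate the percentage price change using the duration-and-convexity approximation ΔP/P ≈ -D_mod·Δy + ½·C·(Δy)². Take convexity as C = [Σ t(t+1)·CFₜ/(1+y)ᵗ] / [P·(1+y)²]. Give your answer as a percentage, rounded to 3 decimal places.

With y = 0.0515:
  t   CF        PV=CF/(1+0.0515)^t    t·PV        t(t+1)·PV
  1         4.75         4.5174         4.5174           9.0347
  2         4.75         4.2961         8.5922          25.7766
  3         4.75         4.0857        12.2571          49.0283
  4         4.75         3.8856        15.5423          77.7117
  5         4.75         3.6953        18.4764         110.8584
  6         4.75         3.5143        21.0858         147.6003
  7       104.75        73.7037       515.9257       4,127.4053
  Σ                     97.6980       596.3968       4,547.4154
P = 97.6980; D_Mac = 6.10449 yrs; D_mod = 5.80551 yrs; C = 42.09791.
Duration effect: -5.80551 × (-0.024) = +0.139332
Convexity effect: 0.5 × 42.09791 × (-0.024)² = +0.0121242
ΔP/P ≈ +0.139332 + 0.0121242 = +0.151456 = +15.1456%.

+15.146%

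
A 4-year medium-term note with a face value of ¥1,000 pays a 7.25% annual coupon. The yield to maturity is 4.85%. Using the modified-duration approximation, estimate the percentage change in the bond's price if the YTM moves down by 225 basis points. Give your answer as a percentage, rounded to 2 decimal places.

Periodic yield y = 0.0485. Modified duration first:
  t   CF        PV=CF/(1+0.0485)^t    t·PV
  1        72.50        69.1464        69.1464
  2        72.50        65.9479       131.8959
  3        72.50        62.8974       188.6922
  4     1,072.50       887.4085     3,549.6338
  Σ                  1,085.4002     3,939.3683
P = 1,085.4002; D_Mac = 3.62942 yrs; D_mod = 3.62942/(1+0.0485) = 3.46153 yrs.
ΔP/P ≈ -D_mod · Δy = -3.46153 × (-0.0225) = +0.077884 = +7.7884%.

+7.79%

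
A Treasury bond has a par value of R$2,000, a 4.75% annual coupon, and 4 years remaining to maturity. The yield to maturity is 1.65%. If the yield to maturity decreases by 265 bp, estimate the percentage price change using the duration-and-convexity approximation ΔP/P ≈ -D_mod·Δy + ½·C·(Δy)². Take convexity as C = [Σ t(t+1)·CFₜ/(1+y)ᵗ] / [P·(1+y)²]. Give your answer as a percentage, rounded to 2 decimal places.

With y = 0.0165:
  t   CF        PV=CF/(1+0.0165)^t    t·PV        t(t+1)·PV
  1        95.00        93.4579        93.4579         186.9159
  2        95.00        91.9409       183.8818         551.6455
  3        95.00        90.4485       271.3456       1,085.3822
  4     2,095.00     1,962.2507     7,849.0028      39,245.0142
  Σ                  2,238.0981     8,397.6882      41,068.9579
P = 2,238.0981; D_Mac = 3.75215 yrs; D_mod = 3.69125 yrs; C = 17.75905.
Duration effect: -3.69125 × (-0.0265) = +0.097818
Convexity effect: 0.5 × 17.75905 × (-0.0265)² = +0.0062356
ΔP/P ≈ +0.097818 + 0.0062356 = +0.104054 = +10.4054%.

+10.41%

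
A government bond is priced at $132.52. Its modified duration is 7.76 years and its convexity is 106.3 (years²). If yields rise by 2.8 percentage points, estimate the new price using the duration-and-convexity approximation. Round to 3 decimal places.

$109.248

Duration effect: -D_mod·Δy = -7.76 × (+0.028) = -0.217280
Convexity effect: ½·C·(Δy)² = 0.5 × 106.3 × (0.028)² = +0.0416696
ΔP/P ≈ -0.217280 + 0.0416696 = -0.1756104
New price ≈ 132.52 × (1 - 0.1756104) = 109.248109792.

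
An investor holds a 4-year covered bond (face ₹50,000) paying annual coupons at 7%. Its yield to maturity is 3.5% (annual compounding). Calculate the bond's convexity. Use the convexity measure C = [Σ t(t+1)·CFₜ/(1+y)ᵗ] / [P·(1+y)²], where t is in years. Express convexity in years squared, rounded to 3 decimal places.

With y = 0.035:
  t   CF        PV=CF/(1+0.035)^t    t·PV        t(t+1)·PV
  1     3,500.00     3,381.6425     3,381.6425       6,763.2850
  2     3,500.00     3,267.2875     6,534.5749      19,603.7247
  3     3,500.00     3,156.7995     9,470.3984      37,881.5936
  4    53,500.00    46,622.1592   186,488.6367     932,443.1836
  Σ                 56,427.8886   205,875.2526     996,691.7870
P = 56,427.8886.
Convexity = Σ t(t+1)·PV / [P·(1+y)²] = 996,691.7870 / (56,427.8886 × 1.071225) = 16.48870.

16.489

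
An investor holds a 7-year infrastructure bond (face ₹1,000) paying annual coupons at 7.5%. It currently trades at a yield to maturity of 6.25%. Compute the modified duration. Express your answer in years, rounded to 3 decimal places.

Periodic yield y = 0.0625. First find Macaulay duration:
  t   CF        PV=CF/(1+0.0625)^t    t·PV
  1        75.00        70.5882        70.5882
  2        75.00        66.4360       132.8720
  3        75.00        62.5280       187.5840
  4        75.00        58.8499       235.3995
  5        75.00        55.3881       276.9406
  6        75.00        52.1300       312.7799
  7     1,075.00       703.2438     4,922.7064
  Σ                  1,069.1639     6,138.8705
P = 1,069.1639; Macaulay duration = 6,138.8705 / 1,069.1639 = 5.74175 years.
Modified duration = D_Mac / (1 + y) = 5.74175 / 1.0625 = 5.40400 years.

5.404 years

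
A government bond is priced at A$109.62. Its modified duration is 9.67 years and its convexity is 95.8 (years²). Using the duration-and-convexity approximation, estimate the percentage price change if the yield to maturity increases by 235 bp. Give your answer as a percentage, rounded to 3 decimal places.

Duration effect: -D_mod·Δy = -9.67 × (+0.0235) = -0.227245
Convexity effect: ½·C·(Δy)² = 0.5 × 95.8 × (0.0235)² = +0.026452775
ΔP/P ≈ -0.227245 + 0.026452775 = -0.200792225
= -20.0792225%.

-20.079%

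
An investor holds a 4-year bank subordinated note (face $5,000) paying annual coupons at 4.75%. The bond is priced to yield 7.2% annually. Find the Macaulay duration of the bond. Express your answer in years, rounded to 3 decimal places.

3.723 years

Periodic yield y = 0.072. Discount each cash flow and weight by its year:
  t   CF        PV=CF/(1+0.072)^t    t·PV
  1       237.50       221.5485       221.5485
  2       237.50       206.6684       413.3368
  3       237.50       192.7877       578.3630
  4     5,237.50     3,965.9286    15,863.7145
  Σ                  4,586.9332    17,076.9628
Price P = Σ PV = 4,586.9332.
Macaulay duration = Σ(t·PV) / P = 17,076.9628 / 4,586.9332 = 3.72296 years.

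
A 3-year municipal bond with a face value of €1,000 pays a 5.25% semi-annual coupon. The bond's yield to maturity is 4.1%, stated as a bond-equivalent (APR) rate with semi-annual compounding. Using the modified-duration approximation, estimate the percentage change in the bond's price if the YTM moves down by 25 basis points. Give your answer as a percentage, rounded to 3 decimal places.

+0.690%

Periodic yield y = 0.0205. Modified duration first:
  t   CF        PV=CF/(1+0.0205)^t    t·PV
  1        26.25        25.7227        25.7227
  2        26.25        25.2060        50.4119
  3        26.25        24.6996        74.0989
  4        26.25        24.2034        96.8138
  5        26.25        23.7172       118.5862
  6     1,026.25       908.6050     5,451.6299
  Σ                  1,032.1540     5,817.2634
P = 1,032.1540; D_Mac = 5.63604 half-year periods = 2.81802 yrs; D_mod = 2.81802/(1+0.0205) = 2.76141 yrs.
ΔP/P ≈ -D_mod · Δy = -2.76141 × (-0.0025) = +0.006904 = +0.6904%.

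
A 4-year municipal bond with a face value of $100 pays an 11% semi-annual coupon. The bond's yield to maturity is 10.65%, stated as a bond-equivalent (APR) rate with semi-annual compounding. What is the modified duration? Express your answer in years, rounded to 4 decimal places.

Periodic yield y = 0.05325. First find Macaulay duration:
  t   CF        PV=CF/(1+0.05325)^t    t·PV
  1         5.50         5.2219         5.2219
  2         5.50         4.9579         9.9158
  3         5.50         4.7073        14.1218
  4         5.50         4.4693        17.8771
  5         5.50         4.2433        21.2166
  6         5.50         4.0288        24.1727
  7         5.50         3.8251        26.7757
  8       105.50        69.6628       557.3021
  Σ                    101.1164       676.6037
P = 101.1164; Macaulay duration = 676.6037 / 101.1164 = 6.69134 half-year periods = 3.34567 years.
Modified duration = D_Mac / (1 + y) = 3.34567 / 1.05325 = 3.17652 years.

3.1765 years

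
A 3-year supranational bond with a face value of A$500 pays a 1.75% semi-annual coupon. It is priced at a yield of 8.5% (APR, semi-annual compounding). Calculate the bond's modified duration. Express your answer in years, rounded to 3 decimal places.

2.808 years

Periodic yield y = 0.0425. First find Macaulay duration:
  t   CF        PV=CF/(1+0.0425)^t    t·PV
  1        4.375         4.1966         4.1966
  2        4.375         4.0256         8.0511
  3        4.375         3.8614        11.5843
  4        4.375         3.7040        14.8161
  5        4.375         3.5530        17.7651
  6      504.375       392.9137     2,357.4822
  Σ                    412.2544     2,413.8955
P = 412.2544; Macaulay duration = 2,413.8955 / 412.2544 = 5.85535 half-year periods = 2.92768 years.
Modified duration = D_Mac / (1 + y) = 2.92768 / 1.0425 = 2.80832 years.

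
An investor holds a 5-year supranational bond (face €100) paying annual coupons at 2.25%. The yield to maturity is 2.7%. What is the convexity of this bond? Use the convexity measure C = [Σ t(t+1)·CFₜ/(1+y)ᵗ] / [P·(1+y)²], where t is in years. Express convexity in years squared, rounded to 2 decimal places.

With y = 0.027:
  t   CF        PV=CF/(1+0.027)^t    t·PV        t(t+1)·PV
  1         2.25         2.1908         2.1908           4.3817
  2         2.25         2.1332         4.2665          12.7995
  3         2.25         2.0772         6.2315          24.9260
  4         2.25         2.0226         8.0902          40.4511
  5       102.25        89.4975       447.4877       2,684.9262
  Σ                     97.9214       468.2668       2,767.4845
P = 97.9214.
Convexity = Σ t(t+1)·PV / [P·(1+y)²] = 2,767.4845 / (97.9214 × 1.054729) = 26.79581.

26.80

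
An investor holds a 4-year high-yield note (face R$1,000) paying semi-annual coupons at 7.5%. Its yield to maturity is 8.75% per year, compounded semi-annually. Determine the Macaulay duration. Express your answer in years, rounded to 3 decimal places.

3.517 years

Periodic yield y = 0.04375. Discount each cash flow and weight by its period:
  t   CF        PV=CF/(1+0.04375)^t    t·PV
  1        37.50        35.9281        35.9281
  2        37.50        34.4222        68.8443
  3        37.50        32.9793        98.9380
  4        37.50        31.5970       126.3878
  5        37.50        30.2725       151.3627
  6        37.50        29.0036       174.0218
  7        37.50        27.7879       194.5154
  8     1,037.50       736.5737     5,892.5895
  Σ                    958.5644     6,742.5876
Price P = Σ PV = 958.5644.
Macaulay duration = Σ(t·PV) / P = 6,742.5876 / 958.5644 = 7.03405 half-year periods.
In years: 7.03405 / 2 = 3.51702 years.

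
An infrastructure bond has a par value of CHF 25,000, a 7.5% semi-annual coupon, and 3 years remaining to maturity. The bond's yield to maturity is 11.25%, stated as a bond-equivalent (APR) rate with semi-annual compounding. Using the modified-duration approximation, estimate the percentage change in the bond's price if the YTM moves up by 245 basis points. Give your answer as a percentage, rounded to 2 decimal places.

Periodic yield y = 0.05625. Modified duration first:
  t   CF        PV=CF/(1+0.05625)^t    t·PV
  1       937.50       887.5740       887.5740
  2       937.50       840.3067     1,680.6134
  3       937.50       795.5567     2,386.6700
  4       937.50       753.1897     3,012.7589
  5       937.50       713.0790     3,565.3952
  6    25,937.50    18,677.8887   112,067.3320
  Σ                 22,667.5948   123,600.3434
P = 22,667.5948; D_Mac = 5.45273 half-year periods = 2.72637 yrs; D_mod = 2.72637/(1+0.05625) = 2.58118 yrs.
ΔP/P ≈ -D_mod · Δy = -2.58118 × (+0.0245) = -0.063239 = -6.3239%.

-6.32%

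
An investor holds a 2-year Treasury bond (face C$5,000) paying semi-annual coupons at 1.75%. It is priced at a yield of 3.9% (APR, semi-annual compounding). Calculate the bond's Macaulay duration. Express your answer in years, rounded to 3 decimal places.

Periodic yield y = 0.0195. Discount each cash flow and weight by its period:
  t   CF        PV=CF/(1+0.0195)^t    t·PV
  1        43.75        42.9132        42.9132
  2        43.75        42.0924        84.1848
  3        43.75        41.2873       123.8619
  4     5,043.75     4,668.7931    18,675.1725
  Σ                  4,795.0860    18,926.1324
Price P = Σ PV = 4,795.0860.
Macaulay duration = Σ(t·PV) / P = 18,926.1324 / 4,795.0860 = 3.94698 half-year periods.
In years: 3.94698 / 2 = 1.97349 years.

1.973 years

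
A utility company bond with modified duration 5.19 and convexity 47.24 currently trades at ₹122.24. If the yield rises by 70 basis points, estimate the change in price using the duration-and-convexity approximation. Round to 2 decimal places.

-₹4.30

Duration effect: -D_mod·Δy = -5.19 × (+0.007) = -0.036330
Convexity effect: ½·C·(Δy)² = 0.5 × 47.24 × (0.007)² = +0.00115738
ΔP/P ≈ -0.036330 + 0.00115738 = -0.03517262
ΔP ≈ 122.24 × (-0.03517262) = -4.2995010688.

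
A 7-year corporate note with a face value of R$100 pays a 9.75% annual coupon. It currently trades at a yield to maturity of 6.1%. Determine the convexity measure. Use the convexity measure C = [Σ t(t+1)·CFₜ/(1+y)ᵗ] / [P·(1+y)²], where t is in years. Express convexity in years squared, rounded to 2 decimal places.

36.09

With y = 0.061:
  t   CF        PV=CF/(1+0.061)^t    t·PV        t(t+1)·PV
  1         9.75         9.1894         9.1894          18.3789
  2         9.75         8.6611        17.3222          51.9667
  3         9.75         8.1632        24.4895          97.9580
  4         9.75         7.6938        30.7754         153.8768
  5         9.75         7.2515        36.2575         217.5449
  6         9.75         6.8346        41.0075         287.0527
  7       109.75        72.5098       507.5688       4,060.5501
  Σ                    120.3035       666.6103       4,887.3280
P = 120.3035.
Convexity = Σ t(t+1)·PV / [P·(1+y)²] = 4,887.3280 / (120.3035 × 1.125721) = 36.08798.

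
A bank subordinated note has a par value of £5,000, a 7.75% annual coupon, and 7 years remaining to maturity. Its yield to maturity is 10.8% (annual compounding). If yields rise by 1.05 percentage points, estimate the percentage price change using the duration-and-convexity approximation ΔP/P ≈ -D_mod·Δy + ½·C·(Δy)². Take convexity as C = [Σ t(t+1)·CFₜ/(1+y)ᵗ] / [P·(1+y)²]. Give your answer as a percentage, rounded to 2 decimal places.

-5.06%

With y = 0.108:
  t   CF        PV=CF/(1+0.108)^t    t·PV        t(t+1)·PV
  1       387.50       349.7292       349.7292         699.4585
  2       387.50       315.6401       631.2802       1,893.8407
  3       387.50       284.8737       854.6212       3,418.4849
  4       387.50       257.1063     1,028.4251       5,142.1254
  5       387.50       232.0454     1,160.2268       6,961.3611
  6       387.50       209.4272     1,256.5634       8,795.9436
  7     5,387.50     2,627.9008    18,395.3053     147,162.4425
  Σ                  4,276.7227    23,676.1513     174,073.6566
P = 4,276.7227; D_Mac = 5.53605 yrs; D_mod = 4.99644 yrs; C = 33.15450.
Duration effect: -4.99644 × (+0.0105) = -0.052463
Convexity effect: 0.5 × 33.15450 × (0.0105)² = +0.0018276
ΔP/P ≈ -0.052463 + 0.0018276 = -0.050635 = -5.0635%.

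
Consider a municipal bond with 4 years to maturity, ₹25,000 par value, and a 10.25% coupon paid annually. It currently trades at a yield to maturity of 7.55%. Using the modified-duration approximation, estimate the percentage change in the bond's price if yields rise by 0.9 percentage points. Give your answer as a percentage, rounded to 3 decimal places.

-2.929%

Periodic yield y = 0.0755. Modified duration first:
  t   CF        PV=CF/(1+0.0755)^t    t·PV
  1     2,562.50     2,382.6127     2,382.6127
  2     2,562.50     2,215.3535     4,430.7071
  3     2,562.50     2,059.8359     6,179.5078
  4    27,562.50    20,600.4614    82,401.8457
  Σ                 27,258.2636    95,394.6733
P = 27,258.2636; D_Mac = 3.49966 yrs; D_mod = 3.49966/(1+0.0755) = 3.25398 yrs.
ΔP/P ≈ -D_mod · Δy = -3.25398 × (+0.009) = -0.029286 = -2.9286%.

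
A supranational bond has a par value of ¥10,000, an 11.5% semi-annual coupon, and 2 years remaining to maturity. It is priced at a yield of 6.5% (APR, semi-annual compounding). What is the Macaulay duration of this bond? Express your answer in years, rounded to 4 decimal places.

1.8502 years

Periodic yield y = 0.0325. Discount each cash flow and weight by its period:
  t   CF        PV=CF/(1+0.0325)^t    t·PV
  1       575.00       556.9007       556.9007
  2       575.00       539.3712     1,078.7423
  3       575.00       522.3934     1,567.1801
  4    10,575.00     9,305.0805    37,220.3220
  Σ                 10,923.7458    40,423.1452
Price P = Σ PV = 10,923.7458.
Macaulay duration = Σ(t·PV) / P = 40,423.1452 / 10,923.7458 = 3.70048 half-year periods.
In years: 3.70048 / 2 = 1.85024 years.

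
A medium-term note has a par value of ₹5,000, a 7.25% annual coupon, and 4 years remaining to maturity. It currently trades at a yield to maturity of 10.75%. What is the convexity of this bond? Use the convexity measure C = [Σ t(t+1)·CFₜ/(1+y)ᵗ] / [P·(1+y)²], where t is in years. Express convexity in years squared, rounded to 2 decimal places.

With y = 0.1075:
  t   CF        PV=CF/(1+0.1075)^t    t·PV        t(t+1)·PV
  1       362.50       327.3138       327.3138         654.6275
  2       362.50       295.5429       591.0858       1,773.2574
  3       362.50       266.8559       800.5677       3,202.2708
  4     5,362.50     3,564.4487    14,257.7947      71,288.9735
  Σ                  4,454.1613    15,976.7620      76,919.1293
P = 4,454.1613.
Convexity = Σ t(t+1)·PV / [P·(1+y)²] = 76,919.1293 / (4,454.1613 × 1.226556) = 14.07930.

14.08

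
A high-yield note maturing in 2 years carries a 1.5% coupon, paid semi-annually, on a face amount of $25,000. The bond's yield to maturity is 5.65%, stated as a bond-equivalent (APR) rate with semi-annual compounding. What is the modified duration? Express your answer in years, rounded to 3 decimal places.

Periodic yield y = 0.02825. First find Macaulay duration:
  t   CF        PV=CF/(1+0.02825)^t    t·PV
  1       187.50       182.3487       182.3487
  2       187.50       177.3388       354.6777
  3       187.50       172.4666       517.3999
  4    25,187.50    22,531.5044    90,126.0178
  Σ                 23,063.6586    91,180.4440
P = 23,063.6586; Macaulay duration = 91,180.4440 / 23,063.6586 = 3.95342 half-year periods = 1.97671 years.
Modified duration = D_Mac / (1 + y) = 1.97671 / 1.02825 = 1.92240 years.

1.922 years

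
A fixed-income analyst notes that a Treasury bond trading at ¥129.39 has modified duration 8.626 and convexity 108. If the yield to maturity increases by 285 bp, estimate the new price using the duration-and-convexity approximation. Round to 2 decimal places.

¥103.26

Duration effect: -D_mod·Δy = -8.626 × (+0.0285) = -0.245841
Convexity effect: ½·C·(Δy)² = 0.5 × 108 × (0.0285)² = +0.0438615
ΔP/P ≈ -0.245841 + 0.0438615 = -0.2019795
New price ≈ 129.39 × (1 - 0.2019795) = 103.255872495.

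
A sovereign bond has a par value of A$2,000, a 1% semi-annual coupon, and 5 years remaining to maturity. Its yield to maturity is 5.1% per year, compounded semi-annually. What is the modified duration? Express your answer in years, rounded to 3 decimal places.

4.754 years

Periodic yield y = 0.0255. First find Macaulay duration:
  t   CF        PV=CF/(1+0.0255)^t    t·PV
  1        10.00         9.7513         9.7513
  2        10.00         9.5089        19.0177
  3        10.00         9.2724        27.8173
  4        10.00         9.0419        36.1674
  5        10.00         8.8170        44.0851
  6        10.00         8.5978        51.5866
  7        10.00         8.3840        58.6879
  8        10.00         8.1755        65.4041
  9        10.00         7.9722        71.7499
  10    2,010.00     1,562.5697    15,625.6974
  Σ                  1,642.0907    16,009.9647
P = 1,642.0907; Macaulay duration = 16,009.9647 / 1,642.0907 = 9.74974 half-year periods = 4.87487 years.
Modified duration = D_Mac / (1 + y) = 4.87487 / 1.0255 = 4.75365 years.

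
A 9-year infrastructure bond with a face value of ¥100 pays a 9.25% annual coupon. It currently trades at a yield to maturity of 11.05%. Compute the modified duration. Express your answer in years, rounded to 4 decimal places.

5.7079 years

Periodic yield y = 0.1105. First find Macaulay duration:
  t   CF        PV=CF/(1+0.1105)^t    t·PV
  1         9.25         8.3296         8.3296
  2         9.25         7.5007        15.0015
  3         9.25         6.7544        20.2632
  4         9.25         6.0823        24.3292
  5         9.25         5.4771        27.3854
  6         9.25         4.9321        29.5925
  7         9.25         4.4413        31.0892
  8         9.25         3.9994        31.9951
  9       109.25        42.5358       382.8220
  Σ                     90.0527       570.8076
P = 90.0527; Macaulay duration = 570.8076 / 90.0527 = 6.33860 years.
Modified duration = D_Mac / (1 + y) = 6.33860 / 1.1105 = 5.70788 years.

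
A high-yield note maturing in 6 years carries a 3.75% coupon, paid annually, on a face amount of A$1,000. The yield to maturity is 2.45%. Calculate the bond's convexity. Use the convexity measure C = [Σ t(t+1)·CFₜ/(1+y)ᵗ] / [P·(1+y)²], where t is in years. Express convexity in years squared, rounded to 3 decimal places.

With y = 0.0245:
  t   CF        PV=CF/(1+0.0245)^t    t·PV        t(t+1)·PV
  1        37.50        36.6032        36.6032          73.2064
  2        37.50        35.7279        71.4558         214.3673
  3        37.50        34.8735       104.6205         418.4818
  4        37.50        34.0395       136.1581         680.7904
  5        37.50        33.2255       166.1275         996.7648
  6     1,037.50       897.2559     5,383.5355      37,684.7483
  Σ                  1,071.7255     5,898.5005      40,068.3592
P = 1,071.7255.
Convexity = Σ t(t+1)·PV / [P·(1+y)²] = 40,068.3592 / (1,071.7255 × 1.049600) = 35.62001.

35.620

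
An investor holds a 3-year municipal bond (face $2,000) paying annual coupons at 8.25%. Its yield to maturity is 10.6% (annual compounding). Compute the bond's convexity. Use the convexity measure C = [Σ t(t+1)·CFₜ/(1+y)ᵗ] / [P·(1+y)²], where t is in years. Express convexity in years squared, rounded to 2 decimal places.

8.81

With y = 0.106:
  t   CF        PV=CF/(1+0.106)^t    t·PV        t(t+1)·PV
  1       165.00       149.1863       149.1863         298.3725
  2       165.00       134.8881       269.7762         809.3287
  3     2,165.00     1,600.2673     4,800.8018      19,203.2071
  Σ                  1,884.3416     5,219.7643      20,310.9083
P = 1,884.3416.
Convexity = Σ t(t+1)·PV / [P·(1+y)²] = 20,310.9083 / (1,884.3416 × 1.223236) = 8.81169.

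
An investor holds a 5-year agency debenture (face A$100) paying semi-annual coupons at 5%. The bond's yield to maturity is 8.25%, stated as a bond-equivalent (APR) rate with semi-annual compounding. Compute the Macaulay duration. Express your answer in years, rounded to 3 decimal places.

Periodic yield y = 0.04125. Discount each cash flow and weight by its period:
  t   CF        PV=CF/(1+0.04125)^t    t·PV
  1         2.50         2.4010         2.4010
  2         2.50         2.3058         4.6117
  3         2.50         2.2145         6.6435
  4         2.50         2.1268         8.5071
  5         2.50         2.0425        10.2126
  6         2.50         1.9616        11.7696
  7         2.50         1.8839        13.1872
  8         2.50         1.8093        14.4740
  9         2.50         1.7376        15.6382
  10      102.50        68.4185       684.1853
  Σ                     86.9014       771.6301
Price P = Σ PV = 86.9014.
Macaulay duration = Σ(t·PV) / P = 771.6301 / 86.9014 = 8.87937 half-year periods.
In years: 8.87937 / 2 = 4.43969 years.

4.440 years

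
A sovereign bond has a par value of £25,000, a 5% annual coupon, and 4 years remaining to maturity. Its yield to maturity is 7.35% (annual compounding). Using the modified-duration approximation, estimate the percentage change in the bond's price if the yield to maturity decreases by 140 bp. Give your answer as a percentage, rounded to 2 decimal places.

+4.84%

Periodic yield y = 0.0735. Modified duration first:
  t   CF        PV=CF/(1+0.0735)^t    t·PV
  1     1,250.00     1,164.4155     1,164.4155
  2     1,250.00     1,084.6907     2,169.3814
  3     1,250.00     1,010.4245     3,031.2735
  4    26,250.00    19,766.1057    79,064.4227
  Σ                 23,025.6363    85,429.4930
P = 23,025.6363; D_Mac = 3.71019 yrs; D_mod = 3.71019/(1+0.0735) = 3.45616 yrs.
ΔP/P ≈ -D_mod · Δy = -3.45616 × (-0.014) = +0.048386 = +4.8386%.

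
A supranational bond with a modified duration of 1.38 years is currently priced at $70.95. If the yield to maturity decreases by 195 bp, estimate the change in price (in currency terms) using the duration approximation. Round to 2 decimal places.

+$1.91

Duration approximation: ΔP/P ≈ -D_mod · Δy = -1.38 × (-0.0195) = +0.026910.
ΔP ≈ 70.95 × (+0.026910) = +1.9092645.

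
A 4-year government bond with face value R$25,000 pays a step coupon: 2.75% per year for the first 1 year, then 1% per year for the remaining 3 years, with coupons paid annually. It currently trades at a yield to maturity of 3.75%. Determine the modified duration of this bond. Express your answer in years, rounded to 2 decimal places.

3.74 years

Periodic yield y = 0.0375. First find Macaulay duration:
  t   CF        PV=CF/(1+0.0375)^t    t·PV
  1       687.50       662.6506       662.6506
  2       250.00       232.2543       464.5086
  3       250.00       223.8596       671.5788
  4    25,250.00    21,792.5957    87,170.3826
  Σ                 22,911.3602    88,969.1206
P = 22,911.3602; Macaulay duration = 88,969.1206 / 22,911.3602 = 3.88319 years.
Modified duration = D_Mac / (1 + y) = 3.88319 / 1.0375 = 3.74283 years.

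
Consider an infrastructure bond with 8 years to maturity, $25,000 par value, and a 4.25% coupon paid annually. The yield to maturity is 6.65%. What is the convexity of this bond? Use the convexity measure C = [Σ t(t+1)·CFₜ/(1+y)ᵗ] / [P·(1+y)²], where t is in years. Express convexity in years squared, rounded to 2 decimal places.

51.31

With y = 0.0665:
  t   CF        PV=CF/(1+0.0665)^t    t·PV        t(t+1)·PV
  1     1,062.50       996.2494       996.2494       1,992.4988
  2     1,062.50       934.1298     1,868.2596       5,604.7787
  3     1,062.50       875.8835     2,627.6506      10,510.6023
  4     1,062.50       821.2691     3,285.0765      16,425.3826
  5     1,062.50       770.0601     3,850.3007      23,101.8040
  6     1,062.50       722.0442     4,332.2652      30,325.8561
  7     1,062.50       677.0222     4,739.1555      37,913.2441
  8    26,062.50    15,571.4550   124,571.6397   1,121,144.7574
  Σ                 21,368.1134   146,270.5971   1,247,018.9242
P = 21,368.1134.
Convexity = Σ t(t+1)·PV / [P·(1+y)²] = 1,247,018.9242 / (21,368.1134 × 1.137422) = 51.30801.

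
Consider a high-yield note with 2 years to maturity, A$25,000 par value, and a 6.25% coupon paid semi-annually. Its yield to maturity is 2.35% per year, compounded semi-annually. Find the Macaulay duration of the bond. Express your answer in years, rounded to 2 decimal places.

1.91 years

Periodic yield y = 0.01175. Discount each cash flow and weight by its period:
  t   CF        PV=CF/(1+0.01175)^t    t·PV
  1       781.25       772.1769       772.1769
  2       781.25       763.2092     1,526.4184
  3       781.25       754.3457     2,263.0370
  4    25,781.25    24,604.3059    98,417.2236
  Σ                 26,894.0377   102,978.8559
Price P = Σ PV = 26,894.0377.
Macaulay duration = Σ(t·PV) / P = 102,978.8559 / 26,894.0377 = 3.82906 half-year periods.
In years: 3.82906 / 2 = 1.91453 years.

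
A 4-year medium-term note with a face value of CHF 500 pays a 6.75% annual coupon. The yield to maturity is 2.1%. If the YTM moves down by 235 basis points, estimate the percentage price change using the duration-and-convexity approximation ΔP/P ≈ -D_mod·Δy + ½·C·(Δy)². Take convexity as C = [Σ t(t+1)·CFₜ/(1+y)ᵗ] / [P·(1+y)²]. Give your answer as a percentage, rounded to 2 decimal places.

+8.91%

With y = 0.021:
  t   CF        PV=CF/(1+0.021)^t    t·PV        t(t+1)·PV
  1        33.75        33.0558        33.0558          66.1117
  2        33.75        32.3759        64.7519         194.2556
  3        33.75        31.7100        95.1301         380.5203
  4       533.75       491.1735     1,964.6940       9,823.4698
  Σ                    588.3153     2,157.6317      10,464.3573
P = 588.3153; D_Mac = 3.66748 yrs; D_mod = 3.59204 yrs; C = 17.06283.
Duration effect: -3.59204 × (-0.0235) = +0.084413
Convexity effect: 0.5 × 17.06283 × (-0.0235)² = +0.0047115
ΔP/P ≈ +0.084413 + 0.0047115 = +0.089124 = +8.9124%.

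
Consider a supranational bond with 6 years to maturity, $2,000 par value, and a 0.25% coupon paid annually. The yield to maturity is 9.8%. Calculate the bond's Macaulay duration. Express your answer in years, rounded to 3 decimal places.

Periodic yield y = 0.098. Discount each cash flow and weight by its year:
  t   CF        PV=CF/(1+0.098)^t    t·PV
  1         5.00         4.5537         4.5537
  2         5.00         4.1473         8.2946
  3         5.00         3.7771        11.3314
  4         5.00         3.4400        13.7601
  5         5.00         3.1330        15.6649
  6     2,005.00     1,144.1958     6,865.1746
  Σ                  1,163.2469     6,918.7793
Price P = Σ PV = 1,163.2469.
Macaulay duration = Σ(t·PV) / P = 6,918.7793 / 1,163.2469 = 5.94782 years.

5.948 years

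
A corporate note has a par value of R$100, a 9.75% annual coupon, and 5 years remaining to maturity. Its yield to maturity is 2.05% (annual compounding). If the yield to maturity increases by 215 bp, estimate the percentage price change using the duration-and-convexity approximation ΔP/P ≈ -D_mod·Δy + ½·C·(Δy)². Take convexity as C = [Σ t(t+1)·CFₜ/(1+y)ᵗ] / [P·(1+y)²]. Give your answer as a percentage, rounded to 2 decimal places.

-8.54%

With y = 0.0205:
  t   CF        PV=CF/(1+0.0205)^t    t·PV        t(t+1)·PV
  1         9.75         9.5541         9.5541          19.1083
  2         9.75         9.3622        18.7244          56.1733
  3         9.75         9.1741        27.5224         110.0897
  4         9.75         8.9899        35.9594         179.7971
  5       109.75        99.1607       495.8034       2,974.8203
  Σ                    136.2410       587.5638       3,339.9887
P = 136.2410; D_Mac = 4.31268 yrs; D_mod = 4.22604 yrs; C = 23.54025.
Duration effect: -4.22604 × (+0.0215) = -0.090860
Convexity effect: 0.5 × 23.54025 × (0.0215)² = +0.0054407
ΔP/P ≈ -0.090860 + 0.0054407 = -0.085419 = -8.5419%.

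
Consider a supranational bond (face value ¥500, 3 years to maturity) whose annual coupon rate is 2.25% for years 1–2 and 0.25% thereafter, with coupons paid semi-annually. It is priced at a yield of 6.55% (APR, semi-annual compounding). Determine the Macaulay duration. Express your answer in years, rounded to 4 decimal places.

2.9146 years

Periodic yield y = 0.03275. Discount each cash flow and weight by its period:
  t   CF        PV=CF/(1+0.03275)^t    t·PV
  1        5.625         5.4466         5.4466
  2        5.625         5.2739        10.5478
  3        5.625         5.1067        15.3200
  4        5.625         4.9447        19.7789
  5        0.625         0.5320         2.6600
  6      500.625       412.6115     2,475.6689
  Σ                    433.9154     2,529.4221
Price P = Σ PV = 433.9154.
Macaulay duration = Σ(t·PV) / P = 2,529.4221 / 433.9154 = 5.82930 half-year periods.
In years: 5.82930 / 2 = 2.91465 years.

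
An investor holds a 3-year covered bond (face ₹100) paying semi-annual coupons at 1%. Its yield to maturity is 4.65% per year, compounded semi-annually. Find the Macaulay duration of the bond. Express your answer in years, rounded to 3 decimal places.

Periodic yield y = 0.02325. Discount each cash flow and weight by its period:
  t   CF        PV=CF/(1+0.02325)^t    t·PV
  1         0.50         0.4886         0.4886
  2         0.50         0.4775         0.9551
  3         0.50         0.4667         1.4001
  4         0.50         0.4561         1.8243
  5         0.50         0.4457         2.2286
  6       100.50        87.5539       525.3235
  Σ                     89.8886       532.2201
Price P = Σ PV = 89.8886.
Macaulay duration = Σ(t·PV) / P = 532.2201 / 89.8886 = 5.92089 half-year periods.
In years: 5.92089 / 2 = 2.96044 years.

2.960 years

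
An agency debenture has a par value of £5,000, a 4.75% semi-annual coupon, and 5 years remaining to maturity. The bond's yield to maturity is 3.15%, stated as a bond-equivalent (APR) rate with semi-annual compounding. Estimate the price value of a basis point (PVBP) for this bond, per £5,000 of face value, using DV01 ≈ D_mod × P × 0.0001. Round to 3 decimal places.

Periodic yield y = 0.01575.
  t   CF        PV=CF/(1+0.01575)^t    t·PV
  1       118.75       116.9087       116.9087
  2       118.75       115.0959       230.1919
  3       118.75       113.3113       339.9338
  4       118.75       111.5543       446.2172
  5       118.75       109.8246       549.1228
  6       118.75       108.1216       648.7299
  7       118.75       106.4451       745.1159
  8       118.75       104.7946       838.3569
  9       118.75       103.1697       928.5272
  10    5,118.75     4,378.2001    43,782.0013
  Σ                  5,367.4260    48,625.1055
P = 5,367.4260; D_Mac = 9.05930 half-year periods = 4.52965 yrs; D_mod = 4.45941 yrs.
DV01 ≈ 4.45941 × 5,367.4260 × 0.0001 = 2.393557.

£2.394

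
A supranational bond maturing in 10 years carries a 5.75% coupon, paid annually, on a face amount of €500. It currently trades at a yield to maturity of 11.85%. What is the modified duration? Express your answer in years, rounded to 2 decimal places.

6.52 years

Periodic yield y = 0.1185. First find Macaulay duration:
  t   CF        PV=CF/(1+0.1185)^t    t·PV
  1        28.75        25.7041        25.7041
  2        28.75        22.9808        45.9617
  3        28.75        20.5461        61.6384
  4        28.75        18.3694        73.4774
  5        28.75        16.4232        82.1160
  6        28.75        14.6832        88.0994
  7        28.75        13.1276        91.8933
  8        28.75        11.7368        93.8945
  9        28.75        10.4933        94.4401
  10      528.75       172.5403     1,725.4028
  Σ                    326.6049     2,382.6277
P = 326.6049; Macaulay duration = 2,382.6277 / 326.6049 = 7.29514 years.
Modified duration = D_Mac / (1 + y) = 7.29514 / 1.1185 = 6.52225 years.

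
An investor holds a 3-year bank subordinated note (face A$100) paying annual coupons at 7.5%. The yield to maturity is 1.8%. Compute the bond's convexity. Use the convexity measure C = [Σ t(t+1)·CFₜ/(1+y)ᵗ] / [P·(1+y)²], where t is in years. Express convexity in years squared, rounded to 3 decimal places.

10.610

With y = 0.018:
  t   CF        PV=CF/(1+0.018)^t    t·PV        t(t+1)·PV
  1         7.50         7.3674         7.3674          14.7348
  2         7.50         7.2371        14.4742          43.4227
  3       107.50       101.8979       305.6936       1,222.7745
  Σ                    116.5024       327.5353       1,280.9320
P = 116.5024.
Convexity = Σ t(t+1)·PV / [P·(1+y)²] = 1,280.9320 / (116.5024 × 1.036324) = 10.60952.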